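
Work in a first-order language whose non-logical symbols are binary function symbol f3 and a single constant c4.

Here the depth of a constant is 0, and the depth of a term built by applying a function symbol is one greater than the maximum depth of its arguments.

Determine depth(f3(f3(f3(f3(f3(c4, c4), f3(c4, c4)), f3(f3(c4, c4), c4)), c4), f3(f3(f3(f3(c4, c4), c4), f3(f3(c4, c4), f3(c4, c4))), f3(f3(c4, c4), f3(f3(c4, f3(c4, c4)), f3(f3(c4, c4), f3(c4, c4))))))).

6

depth(f3(c4, c4)) = 1 + max(0, 0) = 1
depth(f3(f3(c4, c4), f3(c4, c4))) = 1 + max(1, 1) = 2
depth(f3(f3(c4, c4), c4)) = 1 + max(1, 0) = 2
depth(f3(f3(f3(c4, c4), f3(c4, c4)), f3(f3(c4, c4), c4))) = 1 + max(2, 2) = 3
depth(f3(f3(f3(f3(c4, c4), f3(c4, c4)), f3(f3(c4, c4), c4)), c4)) = 1 + max(3, 0) = 4
depth(f3(f3(f3(c4, c4), c4), f3(f3(c4, c4), f3(c4, c4)))) = 1 + max(2, 2) = 3
depth(f3(c4, f3(c4, c4))) = 1 + max(0, 1) = 2
depth(f3(f3(c4, f3(c4, c4)), f3(f3(c4, c4), f3(c4, c4)))) = 1 + max(2, 2) = 3
depth(f3(f3(c4, c4), f3(f3(c4, f3(c4, c4)), f3(f3(c4, c4), f3(c4, c4))))) = 1 + max(1, 3) = 4
depth(f3(f3(f3(f3(c4, c4), c4), f3(f3(c4, c4), f3(c4, c4))), f3(f3(c4, c4), f3(f3(c4, f3(c4, c4)), f3(f3(c4, c4), f3(c4, c4)))))) = 1 + max(3, 4) = 5
depth(f3(f3(f3(f3(f3(c4, c4), f3(c4, c4)), f3(f3(c4, c4), c4)), c4), f3(f3(f3(f3(c4, c4), c4), f3(f3(c4, c4), f3(c4, c4))), f3(f3(c4, c4), f3(f3(c4, f3(c4, c4)), f3(f3(c4, c4), f3(c4, c4))))))) = 1 + max(4, 5) = 6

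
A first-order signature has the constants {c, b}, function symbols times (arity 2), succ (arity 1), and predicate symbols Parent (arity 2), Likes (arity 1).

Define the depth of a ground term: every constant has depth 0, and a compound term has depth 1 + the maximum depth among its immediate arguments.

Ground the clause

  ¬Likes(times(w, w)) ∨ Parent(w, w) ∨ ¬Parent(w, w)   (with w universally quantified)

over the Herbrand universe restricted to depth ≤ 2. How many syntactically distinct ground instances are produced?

74

Ground terms of depth ≤ 2:
  Let N_k count ground terms of depth at most k. Each non-constant term of depth ≤ k is some function symbol applied to depth-≤(k−1) arguments, giving N_k = 2 + N_{k-1}^2 + N_{k-1}.
  N_0 = 2
  N_1 = 2 + 2^2 + 2 = 8
  N_2 = 2 + 8^2 + 8 = 74
So there are 74 ground terms available for substitution.
The clause has 1 distinct variable (w), which appears in the body. In the free term algebra distinct substitutions yield syntactically distinct ground instances.
Number of ground instances = 74.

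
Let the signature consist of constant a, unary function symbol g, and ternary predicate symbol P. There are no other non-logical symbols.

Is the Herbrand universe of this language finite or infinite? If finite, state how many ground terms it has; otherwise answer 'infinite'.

The signature has at least one function symbol (g, arity 1) and at least one constant (a).
Iterating g gives infinitely many distinct ground terms: a, g(a), g(g(a)), ...
So the Herbrand universe is infinite.

infinite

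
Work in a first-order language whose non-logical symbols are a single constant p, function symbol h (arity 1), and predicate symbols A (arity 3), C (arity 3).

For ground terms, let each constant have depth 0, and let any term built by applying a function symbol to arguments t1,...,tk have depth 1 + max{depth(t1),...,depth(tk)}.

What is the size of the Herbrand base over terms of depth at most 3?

First count ground terms of depth ≤ 3.
Count level by level. With function symbols h/1, the terms of depth ≤ k are the 1 constant together with each function applied to depth-≤(k−1) tuples, so N_k = 1 + N_{k-1}.
N_0 = 1
N_1 = 1 + 1 = 2
N_2 = 1 + 2 = 3
N_3 = 1 + 3 = 4
Explicitly: p, h(p), h(h(p)), h(h(h(p))).
So |H| = 4.
For each predicate symbol, the number of ground atoms is |H| raised to its arity; summing:
  A: 4^3 = 64;  C: 4^3 = 64
Total ground atoms: 64 + 64 = 128.

128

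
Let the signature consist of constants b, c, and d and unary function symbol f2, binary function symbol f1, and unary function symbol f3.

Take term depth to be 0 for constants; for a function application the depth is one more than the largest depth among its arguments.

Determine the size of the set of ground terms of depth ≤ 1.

18

Write N_k for the number of ground terms of depth ≤ k. A term of depth ≤ k is either a constant or a function symbol applied to arguments of depth ≤ k−1, so N_k = 3 + N_{k-1} + N_{k-1}^2 + N_{k-1}.
N_0 = 3
N_1 = 3 + 3 + 3^2 + 3 = 18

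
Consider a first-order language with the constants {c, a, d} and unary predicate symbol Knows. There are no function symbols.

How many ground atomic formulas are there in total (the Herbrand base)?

3

With no function symbols, the Herbrand universe is just the 3 constants.
Ground atoms per predicate: Knows: 3.
Herbrand base size = 3 = 3.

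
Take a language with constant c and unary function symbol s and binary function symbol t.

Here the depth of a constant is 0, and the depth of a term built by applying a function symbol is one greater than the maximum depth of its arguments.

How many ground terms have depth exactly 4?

33490

Let N_k = |{terms of depth ≤ k}|. Then N_0 = 1 and N_k = 1 + N_{k-1} + N_{k-1}^2 for k ≥ 1 (one summand per function symbol, arity giving the exponent).
N_0 = 1
N_1 = 1 + 1 + 1^2 = 3
N_2 = 1 + 3 + 3^2 = 13
N_3 = 1 + 13 + 13^2 = 183
N_4 = 1 + 183 + 183^2 = 33673
Terms of depth exactly 4: N_4 − N_3 = 33673 − 183 = 33490.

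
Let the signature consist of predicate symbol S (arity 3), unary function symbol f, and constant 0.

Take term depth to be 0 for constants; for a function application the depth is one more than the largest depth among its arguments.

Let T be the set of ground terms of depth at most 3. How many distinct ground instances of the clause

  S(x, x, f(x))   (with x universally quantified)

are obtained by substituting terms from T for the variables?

Ground terms of depth ≤ 3:
  Write N_k for the number of ground terms of depth ≤ k. A term of depth ≤ k is either a constant or a function symbol applied to arguments of depth ≤ k−1, so N_k = 1 + N_{k-1}.
  N_0 = 1
  N_1 = 1 + 1 = 2
  N_2 = 1 + 2 = 3
  N_3 = 1 + 3 = 4
  Explicitly: 0, f(0), f(f(0)), f(f(f(0))).
So there are 4 ground terms available for substitution.
The body mentions the single quantified variable x; since ground terms form a free algebra, no two substitutions collapse to the same formula.
Number of ground instances = 4.

4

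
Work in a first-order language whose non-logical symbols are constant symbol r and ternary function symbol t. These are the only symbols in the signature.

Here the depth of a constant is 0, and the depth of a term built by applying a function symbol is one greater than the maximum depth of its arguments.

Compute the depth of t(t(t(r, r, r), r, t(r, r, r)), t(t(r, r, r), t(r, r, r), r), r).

3

depth(t(r, r, r)) = 1 + max(0, 0, 0) = 1
depth(t(t(r, r, r), r, t(r, r, r))) = 1 + max(1, 0, 1) = 2
depth(t(t(r, r, r), t(r, r, r), r)) = 1 + max(1, 1, 0) = 2
depth(t(t(t(r, r, r), r, t(r, r, r)), t(t(r, r, r), t(r, r, r), r), r)) = 1 + max(2, 2, 0) = 3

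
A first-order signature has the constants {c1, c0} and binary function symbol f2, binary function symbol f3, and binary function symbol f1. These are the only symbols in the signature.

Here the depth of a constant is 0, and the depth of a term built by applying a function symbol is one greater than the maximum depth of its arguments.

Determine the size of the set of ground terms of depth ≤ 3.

1044302

If N_k denotes the number of depth-≤k ground terms, the 2 constants give N_0 = 2, and each function symbol of arity r contributes N_{k-1}^r new terms at level k: N_k = 2 + N_{k-1}^2 + N_{k-1}^2 + N_{k-1}^2.
N_0 = 2
N_1 = 2 + 2^2 + 2^2 + 2^2 = 14
N_2 = 2 + 14^2 + 14^2 + 14^2 = 590
N_3 = 2 + 590^2 + 590^2 + 590^2 = 1044302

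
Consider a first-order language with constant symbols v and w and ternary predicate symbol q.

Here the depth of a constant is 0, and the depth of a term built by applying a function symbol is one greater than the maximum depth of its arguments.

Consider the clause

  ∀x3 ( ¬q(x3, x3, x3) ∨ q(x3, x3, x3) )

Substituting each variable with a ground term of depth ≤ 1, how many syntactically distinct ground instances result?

Ground terms of depth ≤ 1:
  With no function symbols every ground term is a constant, so there are exactly 2 ground terms at every depth bound.
  N_0 = 2
  N_1 = 2
  Explicitly: v, w.
So there are 2 ground terms available for substitution.
The body mentions the single quantified variable x3; since ground terms form a free algebra, no two substitutions collapse to the same formula.
Number of ground instances = 2.

2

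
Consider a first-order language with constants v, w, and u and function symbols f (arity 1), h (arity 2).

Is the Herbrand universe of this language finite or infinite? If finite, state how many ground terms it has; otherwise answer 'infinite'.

The signature has at least one function symbol (f, arity 1) and at least one constant (v).
Iterating f gives infinitely many distinct ground terms: v, f(v), f(f(v)), ...
So the Herbrand universe is infinite.

infinite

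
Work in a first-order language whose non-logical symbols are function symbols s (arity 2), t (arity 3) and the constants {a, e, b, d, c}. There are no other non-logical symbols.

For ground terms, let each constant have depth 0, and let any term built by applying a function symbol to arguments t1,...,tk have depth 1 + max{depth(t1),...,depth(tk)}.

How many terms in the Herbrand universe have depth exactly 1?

Let N_k count ground terms of depth at most k. Each non-constant term of depth ≤ k is some function symbol applied to depth-≤(k−1) arguments, giving N_k = 5 + N_{k-1}^2 + N_{k-1}^3.
N_0 = 5
N_1 = 5 + 5^2 + 5^3 = 155
Terms of depth exactly 1: N_1 − N_0 = 155 − 5 = 150.

150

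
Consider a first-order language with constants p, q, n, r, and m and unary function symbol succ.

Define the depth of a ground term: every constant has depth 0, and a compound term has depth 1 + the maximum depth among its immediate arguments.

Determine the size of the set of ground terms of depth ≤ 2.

Let N_k count ground terms of depth at most k. Each non-constant term of depth ≤ k is some function symbol applied to depth-≤(k−1) arguments, giving N_k = 5 + N_{k-1}.
N_0 = 5
N_1 = 5 + 5 = 10
N_2 = 5 + 10 = 15

15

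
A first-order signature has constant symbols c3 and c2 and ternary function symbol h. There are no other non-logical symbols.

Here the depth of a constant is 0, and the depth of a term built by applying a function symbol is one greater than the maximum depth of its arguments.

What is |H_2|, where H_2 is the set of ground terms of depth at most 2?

1002

Count level by level. With function symbols h/3, the terms of depth ≤ k are the 2 constants together with each function applied to depth-≤(k−1) tuples, so N_k = 2 + N_{k-1}^3.
N_0 = 2
N_1 = 2 + 2^3 = 10
N_2 = 2 + 10^3 = 1002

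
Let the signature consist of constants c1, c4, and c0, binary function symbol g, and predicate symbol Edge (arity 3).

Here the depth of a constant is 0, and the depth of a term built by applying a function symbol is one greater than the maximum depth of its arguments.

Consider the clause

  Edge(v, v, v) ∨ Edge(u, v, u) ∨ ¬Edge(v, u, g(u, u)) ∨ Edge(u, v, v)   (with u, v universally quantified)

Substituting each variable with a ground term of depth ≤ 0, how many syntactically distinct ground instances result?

9

Ground terms of depth ≤ 0:
  Write N_k for the number of ground terms of depth ≤ k. A term of depth ≤ k is either a constant or a function symbol applied to arguments of depth ≤ k−1, so N_k = 3 + N_{k-1}^2.
  N_0 = 3
  Explicitly: c1, c4, c0.
So there are 3 ground terms available for substitution.
There are 2 variables to instantiate (u, v), each occurring in at least one literal, so different choices give different ground instances.
Number of ground instances = 3^2 = 9.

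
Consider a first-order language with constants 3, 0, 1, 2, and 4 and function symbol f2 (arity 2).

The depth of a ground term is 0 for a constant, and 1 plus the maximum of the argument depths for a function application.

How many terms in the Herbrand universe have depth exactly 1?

25

Write N_k for the number of ground terms of depth ≤ k. A term of depth ≤ k is either a constant or a function symbol applied to arguments of depth ≤ k−1, so N_k = 5 + N_{k-1}^2.
N_0 = 5
N_1 = 5 + 5^2 = 30
Terms of depth exactly 1: N_1 − N_0 = 30 − 5 = 25.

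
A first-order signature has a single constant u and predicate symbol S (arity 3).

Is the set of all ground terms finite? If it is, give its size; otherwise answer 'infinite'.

1

There are no function symbols, so the only ground term is the single constant.
The Herbrand universe is {u}, finite with 1 element.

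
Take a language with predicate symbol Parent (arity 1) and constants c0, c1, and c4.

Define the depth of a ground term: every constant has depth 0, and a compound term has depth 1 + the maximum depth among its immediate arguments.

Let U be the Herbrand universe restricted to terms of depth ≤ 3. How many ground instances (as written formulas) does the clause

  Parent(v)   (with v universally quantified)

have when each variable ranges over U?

Ground terms of depth ≤ 3:
  With no function symbols every ground term is a constant, so there are exactly 3 ground terms at every depth bound.
  N_0 = 3
  N_1 = 3
  N_2 = 3
  N_3 = 3
So there are 3 ground terms available for substitution.
The body mentions the single quantified variable v; since ground terms form a free algebra, no two substitutions collapse to the same formula.
Number of ground instances = 3.

3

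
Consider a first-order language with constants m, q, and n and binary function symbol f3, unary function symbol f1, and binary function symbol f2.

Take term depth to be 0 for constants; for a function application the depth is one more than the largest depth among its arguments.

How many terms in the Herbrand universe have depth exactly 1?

If N_k denotes the number of depth-≤k ground terms, the 3 constants give N_0 = 3, and each function symbol of arity r contributes N_{k-1}^r new terms at level k: N_k = 3 + N_{k-1}^2 + N_{k-1} + N_{k-1}^2.
N_0 = 3
N_1 = 3 + 3^2 + 3 + 3^2 = 24
Terms of depth exactly 1: N_1 − N_0 = 24 − 3 = 21.

21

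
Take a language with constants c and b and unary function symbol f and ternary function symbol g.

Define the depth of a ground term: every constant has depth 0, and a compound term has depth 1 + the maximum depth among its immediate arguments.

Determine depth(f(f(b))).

2

depth(f(b)) = 1 + depth(b) = 1 + 0 = 1
depth(f(f(b))) = 1 + depth(f(b)) = 1 + 1 = 2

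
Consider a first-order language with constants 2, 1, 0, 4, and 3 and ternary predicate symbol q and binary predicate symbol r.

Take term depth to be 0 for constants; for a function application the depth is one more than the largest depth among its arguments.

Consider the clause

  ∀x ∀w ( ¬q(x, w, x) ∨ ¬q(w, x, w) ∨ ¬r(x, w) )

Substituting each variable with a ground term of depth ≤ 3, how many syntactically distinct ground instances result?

Ground terms of depth ≤ 3:
  With no function symbols every ground term is a constant, so there are exactly 5 ground terms at every depth bound.
  N_0 = 5
  N_1 = 5
  N_2 = 5
  N_3 = 5
  Explicitly: 2, 1, 0, 4, 3.
So there are 5 ground terms available for substitution.
The clause has 2 distinct variables (x, w), each appearing in the body. In the free term algebra distinct substitutions yield syntactically distinct ground instances.
Number of ground instances = 5^2 = 25.

25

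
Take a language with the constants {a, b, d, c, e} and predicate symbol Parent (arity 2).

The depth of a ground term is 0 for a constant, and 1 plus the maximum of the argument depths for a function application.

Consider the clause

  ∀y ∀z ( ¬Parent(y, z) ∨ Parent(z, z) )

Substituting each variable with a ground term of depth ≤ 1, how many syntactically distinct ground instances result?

25

Ground terms of depth ≤ 1:
  With no function symbols every ground term is a constant, so there are exactly 5 ground terms at every depth bound.
  N_0 = 5
  N_1 = 5
  Explicitly: a, b, d, c, e.
So there are 5 ground terms available for substitution.
There are 2 variables to instantiate (y, z), each occurring in at least one literal, so different choices give different ground instances.
Number of ground instances = 5^2 = 25.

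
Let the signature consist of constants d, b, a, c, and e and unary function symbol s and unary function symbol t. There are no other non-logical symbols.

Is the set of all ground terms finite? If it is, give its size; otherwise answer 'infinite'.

infinite

The signature has at least one function symbol (s, arity 1) and at least one constant (d).
Iterating s gives infinitely many distinct ground terms: d, s(d), s(s(d)), ...
So the Herbrand universe is infinite.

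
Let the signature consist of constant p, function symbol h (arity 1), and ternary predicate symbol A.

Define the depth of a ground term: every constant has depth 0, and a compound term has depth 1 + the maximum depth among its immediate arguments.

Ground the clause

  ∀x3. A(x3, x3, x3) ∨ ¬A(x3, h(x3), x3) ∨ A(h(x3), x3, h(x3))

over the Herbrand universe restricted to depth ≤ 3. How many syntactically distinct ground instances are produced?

4

Ground terms of depth ≤ 3:
  Let N_k count ground terms of depth at most k. Each non-constant term of depth ≤ k is some function symbol applied to depth-≤(k−1) arguments, giving N_k = 1 + N_{k-1}.
  N_0 = 1
  N_1 = 1 + 1 = 2
  N_2 = 1 + 2 = 3
  N_3 = 1 + 3 = 4
So there are 4 ground terms available for substitution.
The variable x3 ranges independently over the available ground terms, and distinct assignments produce distinct instances.
Number of ground instances = 4.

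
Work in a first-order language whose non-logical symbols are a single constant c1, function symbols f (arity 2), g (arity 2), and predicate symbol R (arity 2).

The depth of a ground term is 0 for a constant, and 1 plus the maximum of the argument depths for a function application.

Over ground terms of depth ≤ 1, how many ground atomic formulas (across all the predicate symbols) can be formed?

First count ground terms of depth ≤ 1.
If N_k denotes the number of depth-≤k ground terms, the 1 constant gives N_0 = 1, and each function symbol of arity r contributes N_{k-1}^r new terms at level k: N_k = 1 + N_{k-1}^2 + N_{k-1}^2.
N_0 = 1
N_1 = 1 + 1^2 + 1^2 = 3
So |H| = 3.
For each predicate symbol, the number of ground atoms is |H| raised to its arity; summing:
  R: 3^2 = 9
Total ground atoms: 9.

9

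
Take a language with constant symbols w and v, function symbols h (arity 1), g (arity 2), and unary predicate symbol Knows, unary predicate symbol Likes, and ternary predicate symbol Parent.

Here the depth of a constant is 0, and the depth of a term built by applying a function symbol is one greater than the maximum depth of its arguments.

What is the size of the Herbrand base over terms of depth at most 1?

First count ground terms of depth ≤ 1.
If N_k denotes the number of depth-≤k ground terms, the 2 constants give N_0 = 2, and each function symbol of arity r contributes N_{k-1}^r new terms at level k: N_k = 2 + N_{k-1} + N_{k-1}^2.
N_0 = 2
N_1 = 2 + 2 + 2^2 = 8
Explicitly: w, v, h(w), h(v), g(w, w), g(w, v), g(v, w), g(v, v).
So |H| = 8.
A ground atom is a predicate applied to a tuple of terms from H, so the count is the sum over predicates of |H|^arity:
  Knows: 8;  Likes: 8;  Parent: 8^3 = 512
Total ground atoms: 8 + 8 + 512 = 528.

528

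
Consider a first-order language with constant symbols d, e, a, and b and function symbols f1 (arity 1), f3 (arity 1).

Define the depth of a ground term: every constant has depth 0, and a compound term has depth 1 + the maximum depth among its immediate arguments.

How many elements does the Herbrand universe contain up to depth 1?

Write N_k for the number of ground terms of depth ≤ k. A term of depth ≤ k is either a constant or a function symbol applied to arguments of depth ≤ k−1, so N_k = 4 + N_{k-1} + N_{k-1}.
N_0 = 4
N_1 = 4 + 4 + 4 = 12

12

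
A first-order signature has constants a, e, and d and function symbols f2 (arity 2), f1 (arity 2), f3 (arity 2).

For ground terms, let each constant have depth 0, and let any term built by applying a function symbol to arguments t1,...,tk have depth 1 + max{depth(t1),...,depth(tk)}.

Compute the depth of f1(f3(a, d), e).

2

depth(f3(a, d)) = 1 + max(0, 0) = 1
depth(f1(f3(a, d), e)) = 1 + max(1, 0) = 2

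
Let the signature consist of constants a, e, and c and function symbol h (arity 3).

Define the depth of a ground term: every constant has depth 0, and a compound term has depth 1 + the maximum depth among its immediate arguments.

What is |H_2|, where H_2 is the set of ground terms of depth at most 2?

27003

If N_k denotes the number of depth-≤k ground terms, the 3 constants give N_0 = 3, and each function symbol of arity r contributes N_{k-1}^r new terms at level k: N_k = 3 + N_{k-1}^3.
N_0 = 3
N_1 = 3 + 3^3 = 30
N_2 = 3 + 30^3 = 27003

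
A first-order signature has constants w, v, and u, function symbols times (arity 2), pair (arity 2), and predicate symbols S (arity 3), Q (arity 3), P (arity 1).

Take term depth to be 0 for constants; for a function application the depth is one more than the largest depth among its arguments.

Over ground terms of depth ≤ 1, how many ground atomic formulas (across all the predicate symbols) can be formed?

18543

First count ground terms of depth ≤ 1.
Write N_k for the number of ground terms of depth ≤ k. A term of depth ≤ k is either a constant or a function symbol applied to arguments of depth ≤ k−1, so N_k = 3 + N_{k-1}^2 + N_{k-1}^2.
N_0 = 3
N_1 = 3 + 3^2 + 3^2 = 21
So |H| = 21.
A ground atom is a predicate applied to a tuple of terms from H, so the count is the sum over predicates of |H|^arity:
  S: 21^3 = 9261;  Q: 21^3 = 9261;  P: 21
Total ground atoms: 9261 + 9261 + 21 = 18543.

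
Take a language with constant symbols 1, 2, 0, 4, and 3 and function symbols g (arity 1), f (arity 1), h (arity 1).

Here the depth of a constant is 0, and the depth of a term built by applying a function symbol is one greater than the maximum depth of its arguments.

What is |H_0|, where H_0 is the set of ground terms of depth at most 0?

5

If N_k denotes the number of depth-≤k ground terms, the 5 constants give N_0 = 5, and each function symbol of arity r contributes N_{k-1}^r new terms at level k: N_k = 5 + N_{k-1} + N_{k-1} + N_{k-1}.
N_0 = 5
Explicitly: 1, 2, 0, 4, 3.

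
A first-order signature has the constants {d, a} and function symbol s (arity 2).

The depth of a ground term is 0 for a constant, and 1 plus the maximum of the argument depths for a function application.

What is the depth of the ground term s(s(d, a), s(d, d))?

depth(s(d, a)) = 1 + max(0, 0) = 1
depth(s(d, d)) = 1 + max(0, 0) = 1
depth(s(s(d, a), s(d, d))) = 1 + max(1, 1) = 2

2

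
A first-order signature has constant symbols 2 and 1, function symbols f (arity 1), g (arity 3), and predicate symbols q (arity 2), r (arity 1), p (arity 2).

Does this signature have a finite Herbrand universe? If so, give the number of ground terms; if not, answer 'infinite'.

infinite

The signature has at least one function symbol (f, arity 1) and at least one constant (2).
Iterating f gives infinitely many distinct ground terms: 2, f(2), f(f(2)), ...
So the Herbrand universe is infinite.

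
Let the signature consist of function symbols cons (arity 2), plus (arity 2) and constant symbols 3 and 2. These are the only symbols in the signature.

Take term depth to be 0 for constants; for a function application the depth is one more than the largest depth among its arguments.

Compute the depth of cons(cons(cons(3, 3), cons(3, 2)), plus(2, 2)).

depth(cons(3, 3)) = 1 + max(0, 0) = 1
depth(cons(3, 2)) = 1 + max(0, 0) = 1
depth(cons(cons(3, 3), cons(3, 2))) = 1 + max(1, 1) = 2
depth(plus(2, 2)) = 1 + max(0, 0) = 1
depth(cons(cons(cons(3, 3), cons(3, 2)), plus(2, 2))) = 1 + max(2, 1) = 3

3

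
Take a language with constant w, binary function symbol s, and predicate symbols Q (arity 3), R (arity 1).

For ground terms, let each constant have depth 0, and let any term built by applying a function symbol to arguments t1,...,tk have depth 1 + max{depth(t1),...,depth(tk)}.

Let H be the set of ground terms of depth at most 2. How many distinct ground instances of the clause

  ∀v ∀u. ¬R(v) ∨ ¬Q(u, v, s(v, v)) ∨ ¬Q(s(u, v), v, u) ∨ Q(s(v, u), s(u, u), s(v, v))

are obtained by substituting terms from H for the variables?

Ground terms of depth ≤ 2:
  If N_k denotes the number of depth-≤k ground terms, the 1 constant gives N_0 = 1, and each function symbol of arity r contributes N_{k-1}^r new terms at level k: N_k = 1 + N_{k-1}^2.
  N_0 = 1
  N_1 = 1 + 1^2 = 2
  N_2 = 1 + 2^2 = 5
So there are 5 ground terms available for substitution.
There are 2 variables to instantiate (v, u), each occurring in at least one literal, so different choices give different ground instances.
Number of ground instances = 5^2 = 25.

25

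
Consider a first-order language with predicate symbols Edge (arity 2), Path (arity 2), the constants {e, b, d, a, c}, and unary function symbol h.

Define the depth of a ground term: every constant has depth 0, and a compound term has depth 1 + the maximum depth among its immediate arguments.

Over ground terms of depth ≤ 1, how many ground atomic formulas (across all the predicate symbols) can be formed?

First count ground terms of depth ≤ 1.
Write N_k for the number of ground terms of depth ≤ k. A term of depth ≤ k is either a constant or a function symbol applied to arguments of depth ≤ k−1, so N_k = 5 + N_{k-1}.
N_0 = 5
N_1 = 5 + 5 = 10
So |H| = 10.
Ground atoms are formed by filling each argument slot of a predicate with a term from H, so an r-ary predicate gives |H|^r atoms:
  Edge: 10^2 = 100;  Path: 10^2 = 100
Total ground atoms: 100 + 100 = 200.

200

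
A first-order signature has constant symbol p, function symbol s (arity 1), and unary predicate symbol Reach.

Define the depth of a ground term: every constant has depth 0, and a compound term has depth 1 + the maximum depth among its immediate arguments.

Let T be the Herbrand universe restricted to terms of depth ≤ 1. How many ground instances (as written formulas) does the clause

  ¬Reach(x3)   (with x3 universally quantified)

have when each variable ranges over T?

Ground terms of depth ≤ 1:
  Write N_k for the number of ground terms of depth ≤ k. A term of depth ≤ k is either a constant or a function symbol applied to arguments of depth ≤ k−1, so N_k = 1 + N_{k-1}.
  N_0 = 1
  N_1 = 1 + 1 = 2
  Explicitly: p, s(p).
So there are 2 ground terms available for substitution.
The variable x3 ranges independently over the available ground terms, and distinct assignments produce distinct instances.
Number of ground instances = 2.

2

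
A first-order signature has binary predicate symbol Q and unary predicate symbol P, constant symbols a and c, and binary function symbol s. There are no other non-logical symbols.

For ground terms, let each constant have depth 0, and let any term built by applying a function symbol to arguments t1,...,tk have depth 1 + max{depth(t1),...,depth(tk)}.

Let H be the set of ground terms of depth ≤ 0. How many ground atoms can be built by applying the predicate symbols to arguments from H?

First count ground terms of depth ≤ 0.
Write N_k for the number of ground terms of depth ≤ k. A term of depth ≤ k is either a constant or a function symbol applied to arguments of depth ≤ k−1, so N_k = 2 + N_{k-1}^2.
N_0 = 2
Explicitly: a, c.
So |H| = 2.
Ground atoms are formed by filling each argument slot of a predicate with a term from H, so an r-ary predicate gives |H|^r atoms:
  Q: 2^2 = 4;  P: 2
Total ground atoms: 4 + 2 = 6.

6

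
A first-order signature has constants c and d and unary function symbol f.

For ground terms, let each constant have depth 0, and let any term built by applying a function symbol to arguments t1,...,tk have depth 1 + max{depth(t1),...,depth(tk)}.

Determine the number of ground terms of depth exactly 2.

2

Count level by level. With function symbols f/1, the terms of depth ≤ k are the 2 constants together with each function applied to depth-≤(k−1) tuples, so N_k = 2 + N_{k-1}.
N_0 = 2
N_1 = 2 + 2 = 4
N_2 = 2 + 4 = 6
Terms of depth exactly 2: N_2 − N_1 = 6 − 4 = 2.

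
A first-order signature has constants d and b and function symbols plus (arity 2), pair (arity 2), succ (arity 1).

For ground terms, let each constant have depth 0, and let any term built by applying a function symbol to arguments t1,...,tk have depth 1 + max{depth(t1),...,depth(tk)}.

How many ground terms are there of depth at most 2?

302

If N_k denotes the number of depth-≤k ground terms, the 2 constants give N_0 = 2, and each function symbol of arity r contributes N_{k-1}^r new terms at level k: N_k = 2 + N_{k-1}^2 + N_{k-1}^2 + N_{k-1}.
N_0 = 2
N_1 = 2 + 2^2 + 2^2 + 2 = 12
N_2 = 2 + 12^2 + 12^2 + 12 = 302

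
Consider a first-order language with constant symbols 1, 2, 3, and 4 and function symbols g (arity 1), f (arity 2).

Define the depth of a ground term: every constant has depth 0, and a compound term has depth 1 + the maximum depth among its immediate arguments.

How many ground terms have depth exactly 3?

Write N_k for the number of ground terms of depth ≤ k. A term of depth ≤ k is either a constant or a function symbol applied to arguments of depth ≤ k−1, so N_k = 4 + N_{k-1} + N_{k-1}^2.
N_0 = 4
N_1 = 4 + 4 + 4^2 = 24
N_2 = 4 + 24 + 24^2 = 604
N_3 = 4 + 604 + 604^2 = 365424
Terms of depth exactly 3: N_3 − N_2 = 365424 − 604 = 364820.

364820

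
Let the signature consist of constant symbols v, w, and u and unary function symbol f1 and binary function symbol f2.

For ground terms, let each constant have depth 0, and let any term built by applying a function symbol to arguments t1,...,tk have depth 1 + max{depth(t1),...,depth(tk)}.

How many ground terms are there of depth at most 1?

Let N_k count ground terms of depth at most k. Each non-constant term of depth ≤ k is some function symbol applied to depth-≤(k−1) arguments, giving N_k = 3 + N_{k-1} + N_{k-1}^2.
N_0 = 3
N_1 = 3 + 3 + 3^2 = 15

15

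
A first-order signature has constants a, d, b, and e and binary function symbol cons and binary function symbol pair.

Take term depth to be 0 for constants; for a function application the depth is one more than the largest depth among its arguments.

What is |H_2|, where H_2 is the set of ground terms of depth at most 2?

Count level by level. With function symbols cons/2, pair/2, the terms of depth ≤ k are the 4 constants together with each function applied to depth-≤(k−1) tuples, so N_k = 4 + N_{k-1}^2 + N_{k-1}^2.
N_0 = 4
N_1 = 4 + 4^2 + 4^2 = 36
N_2 = 4 + 36^2 + 36^2 = 2596

2596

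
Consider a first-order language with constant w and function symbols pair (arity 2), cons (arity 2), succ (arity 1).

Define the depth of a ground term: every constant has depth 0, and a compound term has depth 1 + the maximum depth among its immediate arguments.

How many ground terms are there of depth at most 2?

Count level by level. With function symbols pair/2, cons/2, succ/1, the terms of depth ≤ k are the 1 constant together with each function applied to depth-≤(k−1) tuples, so N_k = 1 + N_{k-1}^2 + N_{k-1}^2 + N_{k-1}.
N_0 = 1
N_1 = 1 + 1^2 + 1^2 + 1 = 4
N_2 = 1 + 4^2 + 4^2 + 4 = 37

37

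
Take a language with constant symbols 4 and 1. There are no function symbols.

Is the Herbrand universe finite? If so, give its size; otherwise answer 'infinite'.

2

There are no function symbols, so every ground term is one of the 2 constants.
The Herbrand universe is {4, 1}, which is finite with 2 elements.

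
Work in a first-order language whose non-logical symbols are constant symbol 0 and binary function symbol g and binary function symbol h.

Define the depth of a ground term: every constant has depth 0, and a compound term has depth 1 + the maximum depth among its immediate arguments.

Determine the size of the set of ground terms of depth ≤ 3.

723

Let N_k = |{terms of depth ≤ k}|. Then N_0 = 1 and N_k = 1 + N_{k-1}^2 + N_{k-1}^2 for k ≥ 1 (one summand per function symbol, arity giving the exponent).
N_0 = 1
N_1 = 1 + 1^2 + 1^2 = 3
N_2 = 1 + 3^2 + 3^2 = 19
N_3 = 1 + 19^2 + 19^2 = 723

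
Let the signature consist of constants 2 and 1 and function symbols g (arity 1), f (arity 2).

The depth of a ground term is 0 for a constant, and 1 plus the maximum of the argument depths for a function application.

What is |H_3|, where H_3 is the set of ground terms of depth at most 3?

5552

Count level by level. With function symbols g/1, f/2, the terms of depth ≤ k are the 2 constants together with each function applied to depth-≤(k−1) tuples, so N_k = 2 + N_{k-1} + N_{k-1}^2.
N_0 = 2
N_1 = 2 + 2 + 2^2 = 8
N_2 = 2 + 8 + 8^2 = 74
N_3 = 2 + 74 + 74^2 = 5552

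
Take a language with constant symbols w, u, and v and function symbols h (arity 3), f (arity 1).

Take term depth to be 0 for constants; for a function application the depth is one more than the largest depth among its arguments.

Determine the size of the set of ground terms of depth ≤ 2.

35973

Write N_k for the number of ground terms of depth ≤ k. A term of depth ≤ k is either a constant or a function symbol applied to arguments of depth ≤ k−1, so N_k = 3 + N_{k-1}^3 + N_{k-1}.
N_0 = 3
N_1 = 3 + 3^3 + 3 = 33
N_2 = 3 + 33^3 + 33 = 35973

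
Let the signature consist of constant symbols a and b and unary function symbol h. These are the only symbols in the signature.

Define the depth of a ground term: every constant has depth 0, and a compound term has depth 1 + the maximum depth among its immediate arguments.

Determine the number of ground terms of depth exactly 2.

2

Let N_k = |{terms of depth ≤ k}|. Then N_0 = 2 and N_k = 2 + N_{k-1} for k ≥ 1 (one summand per function symbol, arity giving the exponent).
N_0 = 2
N_1 = 2 + 2 = 4
N_2 = 2 + 4 = 6
Terms of depth exactly 2: N_2 − N_1 = 6 − 4 = 2.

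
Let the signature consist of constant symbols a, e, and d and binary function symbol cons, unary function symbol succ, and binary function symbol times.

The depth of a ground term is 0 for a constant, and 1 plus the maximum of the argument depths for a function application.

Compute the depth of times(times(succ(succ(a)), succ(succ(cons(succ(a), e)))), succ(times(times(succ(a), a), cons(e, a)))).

6

depth(succ(a)) = 1 + depth(a) = 1 + 0 = 1
depth(succ(succ(a))) = 1 + depth(succ(a)) = 1 + 1 = 2
depth(cons(succ(a), e)) = 1 + max(1, 0) = 2
depth(succ(cons(succ(a), e))) = 1 + depth(cons(succ(a), e)) = 1 + 2 = 3
depth(succ(succ(cons(succ(a), e)))) = 1 + depth(succ(cons(succ(a), e))) = 1 + 3 = 4
depth(times(succ(succ(a)), succ(succ(cons(succ(a), e))))) = 1 + max(2, 4) = 5
depth(times(succ(a), a)) = 1 + max(1, 0) = 2
depth(cons(e, a)) = 1 + max(0, 0) = 1
depth(times(times(succ(a), a), cons(e, a))) = 1 + max(2, 1) = 3
depth(succ(times(times(succ(a), a), cons(e, a)))) = 1 + depth(times(times(succ(a), a), cons(e, a))) = 1 + 3 = 4
depth(times(times(succ(succ(a)), succ(succ(cons(succ(a), e)))), succ(times(times(succ(a), a), cons(e, a))))) = 1 + max(5, 4) = 6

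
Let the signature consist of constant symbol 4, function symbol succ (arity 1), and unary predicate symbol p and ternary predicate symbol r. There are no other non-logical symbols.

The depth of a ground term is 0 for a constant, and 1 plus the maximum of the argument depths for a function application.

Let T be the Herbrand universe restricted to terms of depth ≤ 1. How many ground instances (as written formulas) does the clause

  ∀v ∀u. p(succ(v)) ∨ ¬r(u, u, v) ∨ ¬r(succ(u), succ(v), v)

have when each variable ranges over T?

Ground terms of depth ≤ 1:
  Count level by level. With function symbols succ/1, the terms of depth ≤ k are the 1 constant together with each function applied to depth-≤(k−1) tuples, so N_k = 1 + N_{k-1}.
  N_0 = 1
  N_1 = 1 + 1 = 2
  Explicitly: 4, succ(4).
So there are 2 ground terms available for substitution.
There are 2 variables to instantiate (v, u), each occurring in at least one literal, so different choices give different ground instances.
Number of ground instances = 2^2 = 4.

4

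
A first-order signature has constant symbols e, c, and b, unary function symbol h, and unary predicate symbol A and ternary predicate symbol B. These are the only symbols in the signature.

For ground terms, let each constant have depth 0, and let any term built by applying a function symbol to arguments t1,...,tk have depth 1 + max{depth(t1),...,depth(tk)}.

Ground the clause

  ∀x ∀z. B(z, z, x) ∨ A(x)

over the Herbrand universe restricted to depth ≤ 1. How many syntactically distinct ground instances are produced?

Ground terms of depth ≤ 1:
  If N_k denotes the number of depth-≤k ground terms, the 3 constants give N_0 = 3, and each function symbol of arity r contributes N_{k-1}^r new terms at level k: N_k = 3 + N_{k-1}.
  N_0 = 3
  N_1 = 3 + 3 = 6
  Explicitly: e, c, b, h(e), h(c), h(b).
So there are 6 ground terms available for substitution.
There are 2 variables to instantiate (x, z), each occurring in at least one literal, so different choices give different ground instances.
Number of ground instances = 6^2 = 36.

36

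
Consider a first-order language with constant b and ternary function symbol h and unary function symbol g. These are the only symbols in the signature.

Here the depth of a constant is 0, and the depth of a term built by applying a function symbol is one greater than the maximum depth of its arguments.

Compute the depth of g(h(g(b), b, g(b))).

depth(g(b)) = 1 + depth(b) = 1 + 0 = 1
depth(h(g(b), b, g(b))) = 1 + max(1, 0, 1) = 2
depth(g(h(g(b), b, g(b)))) = 1 + depth(h(g(b), b, g(b))) = 1 + 2 = 3

3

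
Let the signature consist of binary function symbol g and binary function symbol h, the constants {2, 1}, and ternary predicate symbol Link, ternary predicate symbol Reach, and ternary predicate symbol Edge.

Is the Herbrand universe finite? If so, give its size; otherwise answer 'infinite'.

The signature has at least one function symbol (g, arity 2) and at least one constant (2).
Iterating g gives infinitely many distinct ground terms: 2, g(2, 2), g(g(2, 2), g(2, 2)), ...
So the Herbrand universe is infinite.

infinite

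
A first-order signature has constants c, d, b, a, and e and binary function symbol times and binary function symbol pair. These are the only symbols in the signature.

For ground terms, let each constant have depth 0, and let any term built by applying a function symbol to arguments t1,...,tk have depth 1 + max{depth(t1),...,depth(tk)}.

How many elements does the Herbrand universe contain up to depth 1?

Let N_k count ground terms of depth at most k. Each non-constant term of depth ≤ k is some function symbol applied to depth-≤(k−1) arguments, giving N_k = 5 + N_{k-1}^2 + N_{k-1}^2.
N_0 = 5
N_1 = 5 + 5^2 + 5^2 = 55

55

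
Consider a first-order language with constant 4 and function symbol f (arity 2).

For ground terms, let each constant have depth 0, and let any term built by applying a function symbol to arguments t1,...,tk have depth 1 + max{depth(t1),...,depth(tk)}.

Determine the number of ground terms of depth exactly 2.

If N_k denotes the number of depth-≤k ground terms, the 1 constant gives N_0 = 1, and each function symbol of arity r contributes N_{k-1}^r new terms at level k: N_k = 1 + N_{k-1}^2.
N_0 = 1
N_1 = 1 + 1^2 = 2
N_2 = 1 + 2^2 = 5
Terms of depth exactly 2: N_2 − N_1 = 5 − 2 = 3.

3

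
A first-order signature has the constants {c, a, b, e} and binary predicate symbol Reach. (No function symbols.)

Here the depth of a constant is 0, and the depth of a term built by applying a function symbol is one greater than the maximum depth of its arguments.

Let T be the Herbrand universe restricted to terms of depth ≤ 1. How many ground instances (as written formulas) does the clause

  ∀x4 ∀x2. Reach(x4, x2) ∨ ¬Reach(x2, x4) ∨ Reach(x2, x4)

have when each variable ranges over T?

16

Ground terms of depth ≤ 1:
  With no function symbols every ground term is a constant, so there are exactly 4 ground terms at every depth bound.
  N_0 = 4
  N_1 = 4
So there are 4 ground terms available for substitution.
The clause has 2 distinct variables (x4, x2), each appearing in the body. In the free term algebra distinct substitutions yield syntactically distinct ground instances.
Number of ground instances = 4^2 = 16.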